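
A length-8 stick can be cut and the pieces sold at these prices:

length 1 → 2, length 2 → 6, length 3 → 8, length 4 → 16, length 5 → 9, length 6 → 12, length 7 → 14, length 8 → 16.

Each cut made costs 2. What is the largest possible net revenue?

Let v[k] be the best obtainable value from length k. For each k, try every first piece i and keep the best of price[i] + v[k−i] minus the 2 cut fee when i<k.
v[1] = 2
v[2] = 6
v[3] = 8
v[4] = 16
v[5] = 16  (first piece 1, then v[4]=16)
v[6] = 20  (first piece 2, then v[4]=16)
v[7] = 22  (first piece 3, then v[4]=16)
v[8] = 30  (first piece 4, then v[4]=16)
One optimal plan: pieces 4 + 4 (1 cut) → 32 − 2 = 30.

30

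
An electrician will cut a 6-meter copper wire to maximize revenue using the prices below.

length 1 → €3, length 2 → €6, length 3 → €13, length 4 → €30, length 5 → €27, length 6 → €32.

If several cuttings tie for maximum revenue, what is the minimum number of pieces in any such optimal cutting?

2

Let r[k] be the best obtainable value from length k. For each k, try every first piece i and keep the best of price[i] + r[k−i].
r[1] = 3
r[2] = max(3+3, 6+0) = 6
r[3] = max(3+6, 6+3, 13+0) = 13
r[4] = max(3+13, 6+6, 13+3, 30+0) = 30
r[5] = max(3+30, 6+13, 13+6, 30+3, 27+0) = 33
r[6] = max(3+33, 6+30, 13+13, 30+6, 27+3, 32+0) = 36
Maximum revenue is €36.
Now minimize piece count subject to staying optimal: for each k, pieces[k] = 1 + min over i with p[i]+r[k−i]=r[k] of pieces[k−i].
pieces[3] = 1
pieces[4] = 1
pieces[5] = 2
pieces[6] = 2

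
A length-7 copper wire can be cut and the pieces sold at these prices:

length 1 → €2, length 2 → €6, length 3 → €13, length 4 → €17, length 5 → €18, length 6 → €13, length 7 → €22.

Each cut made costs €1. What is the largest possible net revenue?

29

Build v[k] bottom-up: v[k] = max over allowed piece i of (p[i] + v[k−i]) − 1 per cut.
v[1] = 2
v[2] = 6
v[3] = 13
v[4] = 17
v[5] = 18  (first piece 1, then v[4]=17)
v[6] = 25  (first piece 3, then v[3]=13)
v[7] = 29  (first piece 3, then v[4]=17)
One optimal plan: pieces 4 + 3 (1 cut) → €30 − €1 = €29.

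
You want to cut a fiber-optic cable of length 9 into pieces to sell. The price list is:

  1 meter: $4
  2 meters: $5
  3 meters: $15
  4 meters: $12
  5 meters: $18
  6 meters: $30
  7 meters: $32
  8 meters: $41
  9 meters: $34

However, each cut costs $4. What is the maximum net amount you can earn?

Build r[k] bottom-up: r[k] = max over allowed piece i of (p[i] + r[k−i]) − 4 per cut.
r[1] = 4
r[2] = 5
r[3] = 15
r[4] = 15  (first piece 1, then r[3]=15)
r[5] = 18
r[6] = 30
r[7] = 32
r[8] = 41
r[9] = 41  (first piece 1, then r[8]=41)
One optimal plan: pieces 8 + 1 (1 cut) → $45 − $4 = $41.

41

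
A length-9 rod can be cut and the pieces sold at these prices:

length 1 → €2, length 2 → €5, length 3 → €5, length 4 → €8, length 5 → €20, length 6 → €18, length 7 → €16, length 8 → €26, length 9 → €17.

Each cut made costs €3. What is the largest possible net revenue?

25

Build v[k] bottom-up: v[k] = max over allowed piece i of (p[i] + v[k−i]) − 3 per cut.
v[1] = 2
v[2] = max(2+2-3, 5+0) = 5
v[3] = max(2+5-3, 5+2-3, 5+0) = 5
v[4] = max(2+5-3, 5+5-3, 5+2-3, 8+0) = 8
v[5] = max(2+8-3, 5+5-3, 5+5-3, 8+2-3, 20+0) = 20
v[6] = max(2+20-3, 5+8-3, 5+5-3, 8+5-3, 20+2-3, 18+0) = 19
v[7] = max(2+19-3, 5+20-3, 5+8-3, …, 18+2-3, 16+0) = 22
v[8] = max(2+22-3, 5+19-3, 5+20-3, …, 16+2-3, 26+0) = 26
v[9] = max(2+26-3, 5+22-3, 5+19-3, …, 26+2-3, 17+0) = 25
One optimal plan: pieces 8 + 1 (1 cut) → €28 − €3 = €25.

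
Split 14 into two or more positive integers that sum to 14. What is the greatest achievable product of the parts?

Let m[k] be the best product for length k (with at least one cut). For each first piece i, the rest contributes max(k−i, m[k−i]).
m[2] = 1·max(1,0) = 1·1 = 1
m[3] = max(1·2, 2·1) = 2
m[4] = max(1·3, 2·2, 3·1) = 4
m[5] = max(1·4, 2·3, 3·2, 4·1) = 6
m[6] = max(1·6, 2·4, 3·3, 4·2, 5·1) = 9
m[7] = max(1·9, 2·6, 3·4, 4·3, 5·2, 6·1) = 12
m[8] = max(1·12, 2·9, 3·6, …, 6·2, 7·1) = 18
m[9] = max(1·18, 2·12, 3·9, …, 7·2, 8·1) = 27
m[10] = max(1·27, 2·18, 3·12, …, 8·2, 9·1) = 36
m[11] = max(1·36, 2·27, 3·18, …, 9·2, 10·1) = 54
m[12] = max(1·54, 2·36, 3·27, …, 10·2, 11·1) = 81
m[13] = max(1·81, 2·54, 3·36, …, 11·2, 12·1) = 108
m[14] = max(1·108, 2·81, 3·54, …, 12·2, 13·1) = 162
One optimal split: 3 + 3 + 3 + 3 + 2; product 3·3·3·3·2 = 162.

162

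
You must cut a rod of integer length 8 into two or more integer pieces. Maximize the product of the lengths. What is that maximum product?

18

Fill f[k] for k=2..8: at each k try every first piece i and multiply by the better of (k−i) uncut or f[k−i].
f[2] = 1×max(1,0) = 1×1 = 1
f[3] = 1×max(2,1) = 1×2 = 2
f[4] = 2×max(2,1) = 2×2 = 4
f[5] = 2×max(3,2) = 2×3 = 6
f[6] = 3×max(3,2) = 3×3 = 9
f[7] = 2×max(5,6) = 2×6 = 12
f[8] = 2×max(6,9) = 2×9 = 18
One optimal split: 3 + 3 + 2; product 3×3×2 = 18.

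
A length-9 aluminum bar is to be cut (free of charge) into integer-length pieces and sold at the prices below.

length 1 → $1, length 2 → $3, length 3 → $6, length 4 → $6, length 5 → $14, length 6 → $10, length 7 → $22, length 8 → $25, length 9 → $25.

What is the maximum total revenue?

Consider every possible first cut. r[k] is the best of p[i]+r[k−i] over all sellable i≤k.
r[1] = 1
r[2] = 3
r[3] = 6
r[4] = 7  (first piece 1, then r[3]=6)
r[5] = 14
r[6] = 15  (first piece 1, then r[5]=14)
r[7] = 22
r[8] = 25
r[9] = 26  (first piece 1, then r[8]=25)
One optimal cutting: 8 + 1 → $25 + $1 = $26.

26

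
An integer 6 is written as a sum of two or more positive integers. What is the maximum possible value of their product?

Let f[k] be the best product for length k (with at least one cut). For each first piece i, the rest contributes max(k−i, f[k−i]).
f[2] = 1×max(1,0) = 1×1 = 1
f[3] = max(1×2, 2×1) = 2
f[4] = max(1×3, 2×2, 3×1) = 4
f[5] = max(1×4, 2×3, 3×2, 4×1) = 6
f[6] = max(1×6, 2×4, 3×3, 4×2, 5×1) = 9
One optimal split: 3 + 3; product 3×3 = 9.

9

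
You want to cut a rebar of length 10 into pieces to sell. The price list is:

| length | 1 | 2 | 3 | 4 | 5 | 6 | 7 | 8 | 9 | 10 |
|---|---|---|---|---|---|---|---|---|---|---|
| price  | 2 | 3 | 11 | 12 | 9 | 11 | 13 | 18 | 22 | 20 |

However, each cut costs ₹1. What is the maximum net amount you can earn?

Build r[k] bottom-up: r[k] = max over allowed piece i of (p[i] + r[k−i]) − 1 per cut.
r[1] = 2
r[2] = max(2+2-1, 3+0) = 3
r[3] = max(2+3-1, 3+2-1, 11+0) = 11
r[4] = max(2+11-1, 3+3-1, 11+2-1, 12+0) = 12
r[5] = max(2+12-1, 3+11-1, 11+3-1, 12+2-1, 9+0) = 13
r[6] = max(2+13-1, 3+12-1, 11+11-1, 12+3-1, 9+2-1, 11+0) = 21
r[7] = max(2+21-1, 3+13-1, 11+12-1, …, 11+2-1, 13+0) = 22
r[8] = max(2+22-1, 3+21-1, 11+13-1, …, 13+2-1, 18+0) = 23
r[9] = max(2+23-1, 3+22-1, 11+21-1, …, 18+2-1, 22+0) = 31
r[10] = max(2+31-1, 3+23-1, 11+22-1, …, 22+2-1, 20+0) = 32
One optimal plan: pieces 3 + 3 + 3 + 1 (3 cuts) → ₹35 − ₹3 = ₹32.

32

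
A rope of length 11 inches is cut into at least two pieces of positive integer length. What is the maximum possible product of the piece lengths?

Let f[k] be the best product for length k (with at least one cut). For each first piece i, the rest contributes max(k−i, f[k−i]).
f[2] = 1*max(1,0) = 1*1 = 1
f[3] = max(1*2, 2*1) = 2
f[4] = max(1*3, 2*2, 3*1) = 4
f[5] = max(1*4, 2*3, 3*2, 4*1) = 6
f[6] = max(1*6, 2*4, 3*3, 4*2, 5*1) = 9
f[7] = max(1*9, 2*6, 3*4, 4*3, 5*2, 6*1) = 12
f[8] = max(1*12, 2*9, 3*6, …, 6*2, 7*1) = 18
f[9] = max(1*18, 2*12, 3*9, …, 7*2, 8*1) = 27
f[10] = max(1*27, 2*18, 3*12, …, 8*2, 9*1) = 36
f[11] = max(1*36, 2*27, 3*18, …, 9*2, 10*1) = 54
One optimal split: 3 + 3 + 3 + 2; product 3*3*3*2 = 54.

54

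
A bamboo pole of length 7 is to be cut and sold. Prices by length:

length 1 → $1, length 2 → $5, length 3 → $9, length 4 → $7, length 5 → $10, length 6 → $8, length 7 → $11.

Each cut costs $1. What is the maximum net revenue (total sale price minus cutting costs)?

17

Build net[k] bottom-up: net[k] = max over allowed piece i of (p[i] + net[k−i]) − 1 per cut.
net[1] = 1
net[2] = max(1+1-1, 5+0) = 5
net[3] = max(1+5-1, 5+1-1, 9+0) = 9
net[4] = max(1+9-1, 5+5-1, 9+1-1, 7+0) = 9
net[5] = max(1+9-1, 5+9-1, 9+5-1, 7+1-1, 10+0) = 13
net[6] = max(1+13-1, 5+9-1, 9+9-1, 7+5-1, 10+1-1, 8+0) = 17
net[7] = max(1+17-1, 5+13-1, 9+9-1, …, 8+1-1, 11+0) = 17
One optimal plan: pieces 3 + 3 + 1 (2 cuts) → $19 − $2 = $17.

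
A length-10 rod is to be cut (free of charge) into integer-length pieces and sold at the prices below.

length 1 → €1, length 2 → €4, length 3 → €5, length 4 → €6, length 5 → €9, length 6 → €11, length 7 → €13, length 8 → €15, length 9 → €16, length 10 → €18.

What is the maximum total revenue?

20

Consider every possible first cut. R[k] is the best of p[i]+R[k−i] over all sellable i≤k.
R[1] = 1
R[2] = max(1+1, 4+0) = 4
R[3] = max(1+4, 4+1, 5+0) = 5
R[4] = max(1+5, 4+4, 5+1, 6+0) = 8
R[5] = max(1+8, 4+5, 5+4, 6+1, 9+0) = 9
R[6] = max(1+9, 4+8, 5+5, 6+4, 9+1, 11+0) = 12
R[7] = max(1+12, 4+9, 5+8, …, 11+1, 13+0) = 13
R[8] = max(1+13, 4+12, 5+9, …, 13+1, 15+0) = 16
R[9] = max(1+16, 4+13, 5+12, …, 15+1, 16+0) = 17
R[10] = max(1+17, 4+16, 5+13, …, 16+1, 18+0) = 20
One optimal cutting: 2 + 2 + 2 + 2 + 2 → €4 + €4 + €4 + €4 + €4 = €20.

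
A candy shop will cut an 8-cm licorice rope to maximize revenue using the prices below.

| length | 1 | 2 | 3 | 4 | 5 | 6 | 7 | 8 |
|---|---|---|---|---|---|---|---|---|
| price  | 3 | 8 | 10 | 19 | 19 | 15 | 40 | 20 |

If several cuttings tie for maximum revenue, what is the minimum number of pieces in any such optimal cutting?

Consider every possible first cut. r[k] is the best of p[i]+r[k−i] over all sellable i≤k.
r[1] = 3
r[2] = max(3+3, 8+0) = 8
r[3] = max(3+8, 8+3, 10+0) = 11
r[4] = max(3+11, 8+8, 10+3, 19+0) = 19
r[5] = max(3+19, 8+11, 10+8, 19+3, 19+0) = 22
r[6] = max(3+22, 8+19, 10+11, 19+8, 19+3, 15+0) = 27
r[7] = max(3+27, 8+22, 10+19, …, 15+3, 40+0) = 40
r[8] = max(3+40, 8+27, 10+22, …, 40+3, 20+0) = 43
Maximum revenue is ¢43.
Now minimize piece count subject to staying optimal: for each k, pieces[k] = 1 + min over i with p[i]+r[k−i]=r[k] of pieces[k−i].
pieces[5] = 2
pieces[6] = 2
pieces[7] = 1
pieces[8] = 2

2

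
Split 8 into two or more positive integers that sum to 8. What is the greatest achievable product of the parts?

18

Fill f[k] for k=2..8: at each k try every first piece i and multiply by the better of (k−i) uncut or f[k−i].
f[2] = 1*max(1,0) = 1*1 = 1
f[3] = 1*max(2,1) = 1*2 = 2
f[4] = 2*max(2,1) = 2*2 = 4
f[5] = 2*max(3,2) = 2*3 = 6
f[6] = 3*max(3,2) = 3*3 = 9
f[7] = 2*max(5,6) = 2*6 = 12
f[8] = 2*max(6,9) = 2*9 = 18
One optimal split: 3 + 3 + 2; product 3*3*2 = 18.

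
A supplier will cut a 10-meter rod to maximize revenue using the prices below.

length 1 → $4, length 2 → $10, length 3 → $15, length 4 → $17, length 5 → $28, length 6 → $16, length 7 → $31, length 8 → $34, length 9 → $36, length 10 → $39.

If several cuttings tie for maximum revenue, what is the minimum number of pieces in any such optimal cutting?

Build r[k] bottom-up: r[k] = max over allowed piece i of (p[i] + r[k−i]).
r[1] = 4
r[2] = 10
r[3] = 15
r[4] = 20  (first piece 2, then r[2]=10)
r[5] = 28
r[6] = 32  (first piece 1, then r[5]=28)
r[7] = 38  (first piece 2, then r[5]=28)
r[8] = 43  (first piece 3, then r[5]=28)
r[9] = 48  (first piece 2, then r[7]=38)
r[10] = 56  (first piece 5, then r[5]=28)
Maximum revenue is $56.
Now minimize piece count subject to staying optimal: for each k, pieces[k] = 1 + min over i with p[i]+r[k−i]=r[k] of pieces[k−i].
pieces[7] = 2
pieces[8] = 2
pieces[9] = 3
pieces[10] = 2

2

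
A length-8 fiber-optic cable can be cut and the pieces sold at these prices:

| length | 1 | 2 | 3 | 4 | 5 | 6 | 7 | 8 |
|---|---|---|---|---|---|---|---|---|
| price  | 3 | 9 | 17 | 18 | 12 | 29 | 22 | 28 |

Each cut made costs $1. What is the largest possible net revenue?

Build r[k] bottom-up: r[k] = max over allowed piece i of (p[i] + r[k−i]) − 1 per cut.
r[1] = 3
r[2] = 9
r[3] = 17
r[4] = 19  (first piece 1, then r[3]=17)
r[5] = 25  (first piece 2, then r[3]=17)
r[6] = 33  (first piece 3, then r[3]=17)
r[7] = 35  (first piece 1, then r[6]=33)
r[8] = 41  (first piece 2, then r[6]=33)
One optimal plan: pieces 3 + 3 + 2 (2 cuts) → $43 − $2 = $41.

41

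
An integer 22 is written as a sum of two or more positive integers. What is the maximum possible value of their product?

Let m[k] be the best product for length k (with at least one cut). For each first piece i, the rest contributes max(k−i, m[k−i]).
m[2] = 1·max(1,0) = 1·1 = 1
m[3] = max(1·2, 2·1) = 2
m[4] = max(1·3, 2·2, 3·1) = 4
m[5] = max(1·4, 2·3, 3·2, 4·1) = 6
m[6] = max(1·6, 2·4, 3·3, 4·2, 5·1) = 9
m[7] = max(1·9, 2·6, 3·4, 4·3, 5·2, 6·1) = 12
m[8] = max(1·12, 2·9, 3·6, …, 6·2, 7·1) = 18
m[9] = max(1·18, 2·12, 3·9, …, 7·2, 8·1) = 27
m[10] = max(1·27, 2·18, 3·12, …, 8·2, 9·1) = 36
m[11] = max(1·36, 2·27, 3·18, …, 9·2, 10·1) = 54
m[12] = max(1·54, 2·36, 3·27, …, 10·2, 11·1) = 81
m[13] = max(1·81, 2·54, 3·36, …, 11·2, 12·1) = 108
m[14] = max(1·108, 2·81, 3·54, …, 12·2, 13·1) = 162
m[15] = max(1·162, 2·108, 3·81, …, 13·2, 14·1) = 243
m[16] = max(1·243, 2·162, 3·108, …, 14·2, 15·1) = 324
m[17] = max(1·324, 2·243, 3·162, …, 15·2, 16·1) = 486
m[18] = max(1·486, 2·324, 3·243, …, 16·2, 17·1) = 729
m[19] = max(1·729, 2·486, 3·324, …, 17·2, 18·1) = 972
m[20] = max(1·972, 2·729, 3·486, …, 18·2, 19·1) = 1458
m[21] = max(1·1458, 2·972, 3·729, …, 19·2, 20·1) = 2187
m[22] = max(1·2187, 2·1458, 3·972, …, 20·2, 21·1) = 2916
One optimal split: 3 + 3 + 3 + 3 + 3 + 3 + 2 + 2; product 3·3·3·3·3·3·2·2 = 2916.

2916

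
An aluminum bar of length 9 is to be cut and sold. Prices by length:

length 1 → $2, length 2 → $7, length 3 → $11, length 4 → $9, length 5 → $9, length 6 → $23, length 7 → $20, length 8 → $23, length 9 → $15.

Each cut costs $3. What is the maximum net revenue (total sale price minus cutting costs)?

31

Build net[k] bottom-up: net[k] = max over allowed piece i of (p[i] + net[k−i]) − 3 per cut.
net[1] = 2
net[2] = max(2+2-3, 7+0) = 7
net[3] = max(2+7-3, 7+2-3, 11+0) = 11
net[4] = max(2+11-3, 7+7-3, 11+2-3, 9+0) = 11
net[5] = max(2+11-3, 7+11-3, 11+7-3, 9+2-3, 9+0) = 15
net[6] = max(2+15-3, 7+11-3, 11+11-3, 9+7-3, 9+2-3, 23+0) = 23
net[7] = max(2+23-3, 7+15-3, 11+11-3, …, 23+2-3, 20+0) = 22
net[8] = max(2+22-3, 7+23-3, 11+15-3, …, 20+2-3, 23+0) = 27
net[9] = max(2+27-3, 7+22-3, 11+23-3, …, 23+2-3, 15+0) = 31
One optimal plan: pieces 6 + 3 (1 cut) → $34 − $3 = $31.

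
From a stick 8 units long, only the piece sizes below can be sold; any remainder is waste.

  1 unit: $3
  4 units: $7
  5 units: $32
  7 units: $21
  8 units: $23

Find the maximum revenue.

Let f[k] be the best obtainable value from length k. For each k, try every first piece i and keep the best of price[i] + f[k−i].
f[1] = 3
f[2] = 6  (first piece 1, then f[1]=3)
f[3] = 9  (first piece 1, then f[2]=6)
f[4] = max(3+9, 7+0) = 12
f[5] = max(3+12, 7+3, 32+0) = 32
f[6] = max(3+32, 7+6, 32+3) = 35
f[7] = max(3+35, 7+9, 32+6, 21+0) = 38
f[8] = max(3+38, 7+12, 32+9, 21+3, 23+0) = 41
One optimal cutting: 5 + 1 + 1 + 1 → $41.

41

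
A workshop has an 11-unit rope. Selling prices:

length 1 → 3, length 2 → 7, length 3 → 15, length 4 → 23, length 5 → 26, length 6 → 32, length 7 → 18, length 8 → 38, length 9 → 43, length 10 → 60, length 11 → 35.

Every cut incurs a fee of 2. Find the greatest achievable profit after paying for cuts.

Consider every possible first cut. r[k] is the best of p[i]+r[k−i] over all sellable i≤k, charging 2 whenever i<k.
r[1] = 3
r[2] = 7
r[3] = 15
r[4] = 23
r[5] = 26
r[6] = 32
r[7] = 36  (first piece 3, then r[4]=23)
r[8] = 44  (first piece 4, then r[4]=23)
r[9] = 47  (first piece 4, then r[5]=26)
r[10] = 60
r[11] = 61  (first piece 1, then r[10]=60)
One optimal plan: pieces 10 + 1 (1 cut) → 63 − 2 = 61.

61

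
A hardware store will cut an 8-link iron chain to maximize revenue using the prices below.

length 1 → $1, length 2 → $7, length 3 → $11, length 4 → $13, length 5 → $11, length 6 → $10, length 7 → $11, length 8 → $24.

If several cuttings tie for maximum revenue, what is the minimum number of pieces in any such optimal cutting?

Let r[k] be the best obtainable value from length k. For each k, try every first piece i and keep the best of price[i] + r[k−i].
r[1] = 1
r[2] = max(1+1, 7+0) = 7
r[3] = max(1+7, 7+1, 11+0) = 11
r[4] = max(1+11, 7+7, 11+1, 13+0) = 14
r[5] = max(1+14, 7+11, 11+7, 13+1, 11+0) = 18
r[6] = max(1+18, 7+14, 11+11, 13+7, 11+1, 10+0) = 22
r[7] = max(1+22, 7+18, 11+14, …, 10+1, 11+0) = 25
r[8] = max(1+25, 7+22, 11+18, …, 11+1, 24+0) = 29
Maximum revenue is $29.
Now minimize piece count subject to staying optimal: for each k, pieces[k] = 1 + min over i with p[i]+r[k−i]=r[k] of pieces[k−i].
pieces[5] = 2
pieces[6] = 2
pieces[7] = 3
pieces[8] = 3

3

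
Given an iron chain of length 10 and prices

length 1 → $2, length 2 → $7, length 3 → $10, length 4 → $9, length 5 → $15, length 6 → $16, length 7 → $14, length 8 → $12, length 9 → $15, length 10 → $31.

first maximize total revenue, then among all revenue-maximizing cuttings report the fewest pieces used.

Build r[k] bottom-up: r[k] = max over allowed piece i of (p[i] + r[k−i]).
r[1] = 2
r[2] = 7
r[3] = 10
r[4] = 14  (first piece 2, then r[2]=7)
r[5] = 17  (first piece 2, then r[3]=10)
r[6] = 21  (first piece 2, then r[4]=14)
r[7] = 24  (first piece 2, then r[5]=17)
r[8] = 28  (first piece 2, then r[6]=21)
r[9] = 31  (first piece 2, then r[7]=24)
r[10] = 35  (first piece 2, then r[8]=28)
Maximum revenue is $35.
Now minimize piece count subject to staying optimal: for each k, pieces[k] = 1 + min over i with p[i]+r[k−i]=r[k] of pieces[k−i].
pieces[7] = 3
pieces[8] = 4
pieces[9] = 4
pieces[10] = 5

5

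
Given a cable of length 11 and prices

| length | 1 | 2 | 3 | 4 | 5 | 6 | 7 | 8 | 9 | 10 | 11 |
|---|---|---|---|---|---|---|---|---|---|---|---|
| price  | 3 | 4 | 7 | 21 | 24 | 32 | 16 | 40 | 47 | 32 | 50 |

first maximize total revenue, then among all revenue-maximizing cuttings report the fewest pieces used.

Consider every possible first cut. r[k] is the best of p[i]+r[k−i] over all sellable i≤k.
r[1] = 3
r[2] = 6  (first piece 1, then r[1]=3)
r[3] = 9  (first piece 1, then r[2]=6)
r[4] = 21
r[5] = 24  (first piece 1, then r[4]=21)
r[6] = 32
r[7] = 35  (first piece 1, then r[6]=32)
r[8] = 42  (first piece 4, then r[4]=21)
r[9] = 47
r[10] = 53  (first piece 4, then r[6]=32)
r[11] = 56  (first piece 1, then r[10]=53)
Maximum revenue is $56.
Now minimize piece count subject to staying optimal: for each k, pieces[k] = 1 + min over i with p[i]+r[k−i]=r[k] of pieces[k−i].
pieces[8] = 2
pieces[9] = 1
pieces[10] = 2
pieces[11] = 2

2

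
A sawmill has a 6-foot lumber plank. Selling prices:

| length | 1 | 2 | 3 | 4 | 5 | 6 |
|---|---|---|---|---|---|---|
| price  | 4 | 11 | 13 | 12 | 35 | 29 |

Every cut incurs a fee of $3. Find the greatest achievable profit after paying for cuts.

36

Let r[k] be the best obtainable value from length k. For each k, try every first piece i and keep the best of price[i] + r[k−i] minus the 3 cut fee when i<k.
r[1] = 4
r[2] = 11
r[3] = 13
r[4] = 19  (first piece 2, then r[2]=11)
r[5] = 35
r[6] = 36  (first piece 1, then r[5]=35)
One optimal plan: pieces 5 + 1 (1 cut) → $39 − $3 = $36.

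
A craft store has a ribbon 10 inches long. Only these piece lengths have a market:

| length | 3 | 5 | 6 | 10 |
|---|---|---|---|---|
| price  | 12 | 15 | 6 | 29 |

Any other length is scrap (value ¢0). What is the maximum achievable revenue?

36

Let f[k] be the best obtainable value from length k. For each k, try every first piece i and keep the best of price[i] + f[k−i].
f[1] = 0
f[2] = 0
f[3] = 12
f[4] = 12
f[5] = 15
f[6] = 24  (first piece 3, then f[3]=12)
f[7] = 24
f[8] = 27  (first piece 3, then f[5]=15)
f[9] = 36  (first piece 3, then f[6]=24)
f[10] = 36
One optimal cutting: pieces 3 + 3 + 3 with 1 inch of scrap → ¢36.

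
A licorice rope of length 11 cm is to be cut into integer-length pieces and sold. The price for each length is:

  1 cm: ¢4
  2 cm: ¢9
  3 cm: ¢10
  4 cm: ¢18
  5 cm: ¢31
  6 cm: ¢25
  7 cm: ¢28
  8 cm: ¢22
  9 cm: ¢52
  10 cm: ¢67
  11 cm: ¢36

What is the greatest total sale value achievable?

71

Build R[k] bottom-up: R[k] = max over allowed piece i of (p[i] + R[k−i]).
R[1] = 4
R[2] = max(4+4, 9+0) = 9
R[3] = max(4+9, 9+4, 10+0) = 13
R[4] = max(4+13, 9+9, 10+4, 18+0) = 18
R[5] = max(4+18, 9+13, 10+9, 18+4, 31+0) = 31
R[6] = max(4+31, 9+18, 10+13, 18+9, 31+4, 25+0) = 35
R[7] = max(4+35, 9+31, 10+18, …, 25+4, 28+0) = 40
R[8] = max(4+40, 9+35, 10+31, …, 28+4, 22+0) = 44
R[9] = max(4+44, 9+40, 10+35, …, 22+4, 52+0) = 52
R[10] = max(4+52, 9+44, 10+40, …, 52+4, 67+0) = 67
R[11] = max(4+67, 9+52, 10+44, …, 67+4, 36+0) = 71
One optimal cutting: 10 + 1 → ¢67 + ¢4 = ¢71.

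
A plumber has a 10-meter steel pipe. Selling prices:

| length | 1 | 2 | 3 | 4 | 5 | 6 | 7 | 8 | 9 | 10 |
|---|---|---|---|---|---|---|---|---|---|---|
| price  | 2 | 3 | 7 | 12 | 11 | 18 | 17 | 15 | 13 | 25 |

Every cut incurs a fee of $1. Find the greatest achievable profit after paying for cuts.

Let r[k] be the best obtainable value from length k. For each k, try every first piece i and keep the best of price[i] + r[k−i] minus the 1 cut fee when i<k.
r[1] = 2
r[2] = 3  (first piece 1, then r[1]=2)
r[3] = 7
r[4] = 12
r[5] = 13  (first piece 1, then r[4]=12)
r[6] = 18
r[7] = 19  (first piece 1, then r[6]=18)
r[8] = 23  (first piece 4, then r[4]=12)
r[9] = 24  (first piece 1, then r[8]=23)
r[10] = 29  (first piece 4, then r[6]=18)
One optimal plan: pieces 6 + 4 (1 cut) → $30 − $1 = $29.

29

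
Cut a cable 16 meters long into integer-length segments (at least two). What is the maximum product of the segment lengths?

324

Define m[k] = max over 1≤i<k of i · max(k−i, m[k−i]); the inner max lets the remainder stay uncut if that's better.
m[2] = 1×max(1,0) = 1×1 = 1
m[3] = 1×max(2,1) = 1×2 = 2
m[4] = 2×max(2,1) = 2×2 = 4
m[5] = 2×max(3,2) = 2×3 = 6
m[6] = 3×max(3,2) = 3×3 = 9
m[7] = 2×max(5,6) = 2×6 = 12
m[8] = 2×max(6,9) = 2×9 = 18
m[9] = 3×max(6,9) = 3×9 = 27
m[10] = 2×max(8,18) = 2×18 = 36
m[11] = 2×max(9,27) = 2×27 = 54
m[12] = 3×max(9,27) = 3×27 = 81
m[13] = 2×max(11,54) = 2×54 = 108
m[14] = 2×max(12,81) = 2×81 = 162
m[15] = 3×max(12,81) = 3×81 = 243
m[16] = 2×max(14,162) = 2×162 = 324
One optimal split: 3 + 3 + 3 + 3 + 2 + 2; product 3×3×3×3×2×2 = 324.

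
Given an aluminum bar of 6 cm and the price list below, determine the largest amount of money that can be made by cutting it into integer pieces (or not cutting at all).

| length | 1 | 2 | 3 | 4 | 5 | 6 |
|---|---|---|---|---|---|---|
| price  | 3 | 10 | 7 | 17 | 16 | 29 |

30

Let v[k] be the best obtainable value from length k. For each k, try every first piece i and keep the best of price[i] + v[k−i].
v[1] = 3
v[2] = 10
v[3] = 13  (first piece 1, then v[2]=10)
v[4] = 20  (first piece 2, then v[2]=10)
v[5] = 23  (first piece 1, then v[4]=20)
v[6] = 30  (first piece 2, then v[4]=20)
One optimal cutting: 2 + 2 + 2 → $10 + $10 + $10 = $30.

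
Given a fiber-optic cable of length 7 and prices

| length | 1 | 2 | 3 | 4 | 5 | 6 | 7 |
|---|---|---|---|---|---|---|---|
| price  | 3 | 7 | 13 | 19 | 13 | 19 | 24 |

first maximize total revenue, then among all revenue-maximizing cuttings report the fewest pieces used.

Let r[k] be the best obtainable value from length k. For each k, try every first piece i and keep the best of price[i] + r[k−i].
r[1] = 3
r[2] = max(3+3, 7+0) = 7
r[3] = max(3+7, 7+3, 13+0) = 13
r[4] = max(3+13, 7+7, 13+3, 19+0) = 19
r[5] = max(3+19, 7+13, 13+7, 19+3, 13+0) = 22
r[6] = max(3+22, 7+19, 13+13, 19+7, 13+3, 19+0) = 26
r[7] = max(3+26, 7+22, 13+19, …, 19+3, 24+0) = 32
Maximum revenue is $32.
Now minimize piece count subject to staying optimal: for each k, pieces[k] = 1 + min over i with p[i]+r[k−i]=r[k] of pieces[k−i].
pieces[4] = 1
pieces[5] = 2
pieces[6] = 2
pieces[7] = 2

2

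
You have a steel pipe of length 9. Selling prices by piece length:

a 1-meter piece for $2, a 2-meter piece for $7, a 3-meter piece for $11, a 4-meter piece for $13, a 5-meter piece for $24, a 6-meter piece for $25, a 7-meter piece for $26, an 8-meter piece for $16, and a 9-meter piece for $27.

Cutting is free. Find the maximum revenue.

Consider every possible first cut. R[k] is the best of p[i]+R[k−i] over all sellable i≤k.
R[1] = 2
R[2] = 7
R[3] = 11
R[4] = 14  (first piece 2, then R[2]=7)
R[5] = 24
R[6] = 26  (first piece 1, then R[5]=24)
R[7] = 31  (first piece 2, then R[5]=24)
R[8] = 35  (first piece 3, then R[5]=24)
R[9] = 38  (first piece 2, then R[7]=31)
One optimal cutting: 5 + 2 + 2 → $24 + $7 + $7 = $38.

38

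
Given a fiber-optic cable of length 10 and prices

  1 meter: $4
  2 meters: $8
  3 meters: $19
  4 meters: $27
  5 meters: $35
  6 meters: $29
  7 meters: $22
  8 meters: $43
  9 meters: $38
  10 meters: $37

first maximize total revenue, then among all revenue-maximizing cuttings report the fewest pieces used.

Consider every possible first cut. r[k] is the best of p[i]+r[k−i] over all sellable i≤k.
r[1] = 4
r[2] = max(4+4, 8+0) = 8
r[3] = max(4+8, 8+4, 19+0) = 19
r[4] = max(4+19, 8+8, 19+4, 27+0) = 27
r[5] = max(4+27, 8+19, 19+8, 27+4, 35+0) = 35
r[6] = max(4+35, 8+27, 19+19, 27+8, 35+4, 29+0) = 39
r[7] = max(4+39, 8+35, 19+27, …, 29+4, 22+0) = 46
r[8] = max(4+46, 8+39, 19+35, …, 22+4, 43+0) = 54
r[9] = max(4+54, 8+46, 19+39, …, 43+4, 38+0) = 62
r[10] = max(4+62, 8+54, 19+46, …, 38+4, 37+0) = 70
Maximum revenue is $70.
Now minimize piece count subject to staying optimal: for each k, pieces[k] = 1 + min over i with p[i]+r[k−i]=r[k] of pieces[k−i].
pieces[7] = 2
pieces[8] = 2
pieces[9] = 2
pieces[10] = 2

2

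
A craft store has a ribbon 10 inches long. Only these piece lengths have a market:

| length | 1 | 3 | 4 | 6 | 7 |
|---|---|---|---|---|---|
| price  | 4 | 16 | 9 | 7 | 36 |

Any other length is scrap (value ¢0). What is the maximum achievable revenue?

52

Let r[k] be the best obtainable value from length k. For each k, try every first piece i and keep the best of price[i] + r[k−i].
r[1] = 4
r[2] = 8  (first piece 1, then r[1]=4)
r[3] = 16
r[4] = 20  (first piece 1, then r[3]=16)
r[5] = 24  (first piece 1, then r[4]=20)
r[6] = 32  (first piece 3, then r[3]=16)
r[7] = 36  (first piece 1, then r[6]=32)
r[8] = 40  (first piece 1, then r[7]=36)
r[9] = 48  (first piece 3, then r[6]=32)
r[10] = 52  (first piece 1, then r[9]=48)
One optimal cutting: 3 + 3 + 3 + 1 → ¢52.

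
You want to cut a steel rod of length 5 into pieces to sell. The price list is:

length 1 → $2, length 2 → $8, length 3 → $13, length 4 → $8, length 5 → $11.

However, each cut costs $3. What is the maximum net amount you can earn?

18

Build net[k] bottom-up: net[k] = max over allowed piece i of (p[i] + net[k−i]) − 3 per cut.
net[1] = 2
net[2] = 8
net[3] = 13
net[4] = 13  (first piece 2, then net[2]=8)
net[5] = 18  (first piece 2, then net[3]=13)
One optimal plan: pieces 3 + 2 (1 cut) → $21 − $3 = $18.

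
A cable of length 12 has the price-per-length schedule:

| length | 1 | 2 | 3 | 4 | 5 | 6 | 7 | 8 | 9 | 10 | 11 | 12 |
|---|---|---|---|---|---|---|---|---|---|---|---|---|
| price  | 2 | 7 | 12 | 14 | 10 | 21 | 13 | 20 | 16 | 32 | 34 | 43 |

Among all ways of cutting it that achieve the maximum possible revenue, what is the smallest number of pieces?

4

Let r[k] be the best obtainable value from length k. For each k, try every first piece i and keep the best of price[i] + r[k−i].
r[1] = 2
r[2] = 7
r[3] = 12
r[4] = 14  (first piece 1, then r[3]=12)
r[5] = 19  (first piece 2, then r[3]=12)
r[6] = 24  (first piece 3, then r[3]=12)
r[7] = 26  (first piece 1, then r[6]=24)
r[8] = 31  (first piece 2, then r[6]=24)
r[9] = 36  (first piece 3, then r[6]=24)
r[10] = 38  (first piece 1, then r[9]=36)
r[11] = 43  (first piece 2, then r[9]=36)
r[12] = 48  (first piece 3, then r[9]=36)
Maximum revenue is 48.
Now minimize piece count subject to staying optimal: for each k, pieces[k] = 1 + min over i with p[i]+r[k−i]=r[k] of pieces[k−i].
pieces[9] = 3
pieces[10] = 3
pieces[11] = 4
pieces[12] = 4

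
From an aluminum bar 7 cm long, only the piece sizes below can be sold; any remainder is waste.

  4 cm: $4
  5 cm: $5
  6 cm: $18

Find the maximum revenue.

18

Let r[k] be the best obtainable value from length k. For each k, try every first piece i and keep the best of price[i] + r[k−i].
r[1] = 0
r[2] = 0
r[3] = 0
r[4] = 4
r[5] = 5
r[6] = 18
r[7] = 18
One optimal cutting: pieces 6 with 1 cm of scrap → $18.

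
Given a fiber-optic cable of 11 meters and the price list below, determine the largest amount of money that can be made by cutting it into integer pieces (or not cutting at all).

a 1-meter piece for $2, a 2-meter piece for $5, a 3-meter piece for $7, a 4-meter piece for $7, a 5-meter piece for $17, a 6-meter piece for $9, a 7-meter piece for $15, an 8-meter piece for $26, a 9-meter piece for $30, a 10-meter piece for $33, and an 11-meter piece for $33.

36

Let R[k] be the best obtainable value from length k. For each k, try every first piece i and keep the best of price[i] + R[k−i].
R[1] = 2
R[2] = 5
R[3] = 7  (first piece 1, then R[2]=5)
R[4] = 10  (first piece 2, then R[2]=5)
R[5] = 17
R[6] = 19  (first piece 1, then R[5]=17)
R[7] = 22  (first piece 2, then R[5]=17)
R[8] = 26
R[9] = 30
R[10] = 34  (first piece 5, then R[5]=17)
R[11] = 36  (first piece 1, then R[10]=34)
One optimal cutting: 5 + 5 + 1 → $17 + $17 + $2 = $36.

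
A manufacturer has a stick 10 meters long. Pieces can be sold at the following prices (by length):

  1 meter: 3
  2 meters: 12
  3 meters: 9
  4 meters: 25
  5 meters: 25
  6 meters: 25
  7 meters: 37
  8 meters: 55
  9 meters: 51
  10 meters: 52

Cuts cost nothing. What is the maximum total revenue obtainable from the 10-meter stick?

Let R[k] be the best obtainable value from length k. For each k, try every first piece i and keep the best of price[i] + R[k−i].
R[1] = 3
R[2] = 12
R[3] = 15  (first piece 1, then R[2]=12)
R[4] = 25
R[5] = 28  (first piece 1, then R[4]=25)
R[6] = 37  (first piece 2, then R[4]=25)
R[7] = 40  (first piece 1, then R[6]=37)
R[8] = 55
R[9] = 58  (first piece 1, then R[8]=55)
R[10] = 67  (first piece 2, then R[8]=55)
One optimal cutting: 8 + 2 → 55 + 12 = 67.

67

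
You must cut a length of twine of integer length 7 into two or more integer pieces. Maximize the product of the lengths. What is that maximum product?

Define g[k] = max over 1≤i<k of i · max(k−i, g[k−i]); the inner max lets the remainder stay uncut if that's better.
g[2] = 1×max(1,0) = 1×1 = 1
g[3] = 1×max(2,1) = 1×2 = 2
g[4] = 2×max(2,1) = 2×2 = 4
g[5] = 2×max(3,2) = 2×3 = 6
g[6] = 3×max(3,2) = 3×3 = 9
g[7] = 2×max(5,6) = 2×6 = 12
One optimal split: 3 + 2 + 2; product 3×2×2 = 12.

12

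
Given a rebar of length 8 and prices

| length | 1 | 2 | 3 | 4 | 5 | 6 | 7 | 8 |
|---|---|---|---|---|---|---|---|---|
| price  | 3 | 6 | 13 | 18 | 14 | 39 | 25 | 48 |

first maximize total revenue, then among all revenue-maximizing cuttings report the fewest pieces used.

Consider every possible first cut. r[k] is the best of p[i]+r[k−i] over all sellable i≤k.
r[1] = 3
r[2] = 6  (first piece 1, then r[1]=3)
r[3] = 13
r[4] = 18
r[5] = 21  (first piece 1, then r[4]=18)
r[6] = 39
r[7] = 42  (first piece 1, then r[6]=39)
r[8] = 48
Maximum revenue is ₹48.
Now minimize piece count subject to staying optimal: for each k, pieces[k] = 1 + min over i with p[i]+r[k−i]=r[k] of pieces[k−i].
pieces[5] = 2
pieces[6] = 1
pieces[7] = 2
pieces[8] = 1

1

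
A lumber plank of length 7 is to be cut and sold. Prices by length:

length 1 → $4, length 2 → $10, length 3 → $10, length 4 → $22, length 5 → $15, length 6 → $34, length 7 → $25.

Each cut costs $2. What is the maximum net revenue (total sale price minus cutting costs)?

36

Consider every possible first cut. v[k] is the best of p[i]+v[k−i] over all sellable i≤k, charging 2 whenever i<k.
v[1] = 4
v[2] = max(4+4-2, 10+0) = 10
v[3] = max(4+10-2, 10+4-2, 10+0) = 12
v[4] = max(4+12-2, 10+10-2, 10+4-2, 22+0) = 22
v[5] = max(4+22-2, 10+12-2, 10+10-2, 22+4-2, 15+0) = 24
v[6] = max(4+24-2, 10+22-2, 10+12-2, 22+10-2, 15+4-2, 34+0) = 34
v[7] = max(4+34-2, 10+24-2, 10+22-2, …, 34+4-2, 25+0) = 36
One optimal plan: pieces 6 + 1 (1 cut) → $38 − $2 = $36.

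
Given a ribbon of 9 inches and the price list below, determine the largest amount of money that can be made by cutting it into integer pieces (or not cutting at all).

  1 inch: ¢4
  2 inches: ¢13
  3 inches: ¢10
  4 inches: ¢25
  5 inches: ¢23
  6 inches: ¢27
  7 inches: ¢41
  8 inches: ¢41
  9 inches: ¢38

56

Consider every possible first cut. best[k] is the best of p[i]+best[k−i] over all sellable i≤k.
best[1] = 4
best[2] = max(4+4, 13+0) = 13
best[3] = max(4+13, 13+4, 10+0) = 17
best[4] = max(4+17, 13+13, 10+4, 25+0) = 26
best[5] = max(4+26, 13+17, 10+13, 25+4, 23+0) = 30
best[6] = max(4+30, 13+26, 10+17, 25+13, 23+4, 27+0) = 39
best[7] = max(4+39, 13+30, 10+26, …, 27+4, 41+0) = 43
best[8] = max(4+43, 13+39, 10+30, …, 41+4, 41+0) = 52
best[9] = max(4+52, 13+43, 10+39, …, 41+4, 38+0) = 56
One optimal cutting: 2 + 2 + 2 + 2 + 1 → ¢13 + ¢13 + ¢13 + ¢13 + ¢4 = ¢56.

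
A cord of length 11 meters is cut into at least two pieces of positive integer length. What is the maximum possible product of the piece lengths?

Fill f[k] for k=2..11: at each k try every first piece i and multiply by the better of (k−i) uncut or f[k−i].
f[2] = 1×max(1,0) = 1×1 = 1
f[3] = 1×max(2,1) = 1×2 = 2
f[4] = 2×max(2,1) = 2×2 = 4
f[5] = 2×max(3,2) = 2×3 = 6
f[6] = 3×max(3,2) = 3×3 = 9
f[7] = 2×max(5,6) = 2×6 = 12
f[8] = 2×max(6,9) = 2×9 = 18
f[9] = 3×max(6,9) = 3×9 = 27
f[10] = 2×max(8,18) = 2×18 = 36
f[11] = 2×max(9,27) = 2×27 = 54
One optimal split: 3 + 3 + 3 + 2; product 3×3×3×2 = 54.

54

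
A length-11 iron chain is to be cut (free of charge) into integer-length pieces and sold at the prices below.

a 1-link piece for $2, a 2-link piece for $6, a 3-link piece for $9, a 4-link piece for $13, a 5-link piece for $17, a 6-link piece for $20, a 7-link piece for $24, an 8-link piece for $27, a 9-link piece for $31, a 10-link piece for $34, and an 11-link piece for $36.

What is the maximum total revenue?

Consider every possible first cut. r[k] is the best of p[i]+r[k−i] over all sellable i≤k.
r[1] = 2
r[2] = 6
r[3] = 9
r[4] = 13
r[5] = 17
r[6] = 20
r[7] = 24
r[8] = 27
r[9] = 31
r[10] = 34  (first piece 5, then r[5]=17)
r[11] = 37  (first piece 2, then r[9]=31)
One optimal cutting: 9 + 2 → $31 + $6 = $37.

37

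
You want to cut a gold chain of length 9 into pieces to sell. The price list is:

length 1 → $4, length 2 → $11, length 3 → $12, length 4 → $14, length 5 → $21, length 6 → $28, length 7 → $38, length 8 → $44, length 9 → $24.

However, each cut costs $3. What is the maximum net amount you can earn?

Build net[k] bottom-up: net[k] = max over allowed piece i of (p[i] + net[k−i]) − 3 per cut.
net[1] = 4
net[2] = 11
net[3] = 12  (first piece 1, then net[2]=11)
net[4] = 19  (first piece 2, then net[2]=11)
net[5] = 21
net[6] = 28
net[7] = 38
net[8] = 44
net[9] = 46  (first piece 2, then net[7]=38)
One optimal plan: pieces 7 + 2 (1 cut) → $49 − $3 = $46.

46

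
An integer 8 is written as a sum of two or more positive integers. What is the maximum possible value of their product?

18

Let f[k] be the best product for length k (with at least one cut). For each first piece i, the rest contributes max(k−i, f[k−i]).
Small cases: f[2]=1.
f[3] = 1*max(2,1) = 1*2 = 2
f[4] = 2*max(2,1) = 2*2 = 4
f[5] = 2*max(3,2) = 2*3 = 6
f[6] = 3*max(3,2) = 3*3 = 9
f[7] = 2*max(5,6) = 2*6 = 12
f[8] = 2*max(6,9) = 2*9 = 18
One optimal split: 3 + 3 + 2; product 3*3*2 = 18.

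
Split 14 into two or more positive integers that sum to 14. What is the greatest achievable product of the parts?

162

Fill prod[k] for k=2..14: at each k try every first piece i and multiply by the better of (k−i) uncut or prod[k−i].
Small cases: prod[2]=1, prod[3]=2, prod[4]=4, prod[5]=6, prod[6]=9.
prod[7] = max(1·9, 2·6, 3·4, 4·3, 5·2, 6·1) = 12
prod[8] = max(1·12, 2·9, 3·6, …, 6·2, 7·1) = 18
prod[9] = max(1·18, 2·12, 3·9, …, 7·2, 8·1) = 27
prod[10] = max(1·27, 2·18, 3·12, …, 8·2, 9·1) = 36
prod[11] = max(1·36, 2·27, 3·18, …, 9·2, 10·1) = 54
prod[12] = max(1·54, 2·36, 3·27, …, 10·2, 11·1) = 81
prod[13] = max(1·81, 2·54, 3·36, …, 11·2, 12·1) = 108
prod[14] = max(1·108, 2·81, 3·54, …, 12·2, 13·1) = 162
One optimal split: 3 + 3 + 3 + 3 + 2; product 3·3·3·3·2 = 162.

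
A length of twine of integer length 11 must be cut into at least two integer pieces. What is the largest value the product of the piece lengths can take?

Define P[k] = max over 1≤i<k of i · max(k−i, P[k−i]); the inner max lets the remainder stay uncut if that's better.
Small cases: P[2]=1, P[3]=2, P[4]=4.
P[5] = 2*max(3,2) = 2*3 = 6
P[6] = 3*max(3,2) = 3*3 = 9
P[7] = 2*max(5,6) = 2*6 = 12
P[8] = 2*max(6,9) = 2*9 = 18
P[9] = 3*max(6,9) = 3*9 = 27
P[10] = 2*max(8,18) = 2*18 = 36
P[11] = 2*max(9,27) = 2*27 = 54
One optimal split: 3 + 3 + 3 + 2; product 3*3*3*2 = 54.

54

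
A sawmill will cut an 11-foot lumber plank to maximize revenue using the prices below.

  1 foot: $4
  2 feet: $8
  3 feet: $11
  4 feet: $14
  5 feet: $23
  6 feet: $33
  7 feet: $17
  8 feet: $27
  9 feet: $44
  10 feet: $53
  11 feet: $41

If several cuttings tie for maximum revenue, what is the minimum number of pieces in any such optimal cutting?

Consider every possible first cut. r[k] is the best of p[i]+r[k−i] over all sellable i≤k.
r[1] = 4
r[2] = max(4+4, 8+0) = 8
r[3] = max(4+8, 8+4, 11+0) = 12
r[4] = max(4+12, 8+8, 11+4, 14+0) = 16
r[5] = max(4+16, 8+12, 11+8, 14+4, 23+0) = 23
r[6] = max(4+23, 8+16, 11+12, 14+8, 23+4, 33+0) = 33
r[7] = max(4+33, 8+23, 11+16, …, 33+4, 17+0) = 37
r[8] = max(4+37, 8+33, 11+23, …, 17+4, 27+0) = 41
r[9] = max(4+41, 8+37, 11+33, …, 27+4, 44+0) = 45
r[10] = max(4+45, 8+41, 11+37, …, 44+4, 53+0) = 53
r[11] = max(4+53, 8+45, 11+41, …, 53+4, 41+0) = 57
Maximum revenue is $57.
Now minimize piece count subject to staying optimal: for each k, pieces[k] = 1 + min over i with p[i]+r[k−i]=r[k] of pieces[k−i].
pieces[8] = 2
pieces[9] = 3
pieces[10] = 1
pieces[11] = 2

2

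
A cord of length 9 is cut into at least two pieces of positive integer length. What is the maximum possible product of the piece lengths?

Fill f[k] for k=2..9: at each k try every first piece i and multiply by the better of (k−i) uncut or f[k−i].
f[2] = 1×max(1,0) = 1×1 = 1
f[3] = 1×max(2,1) = 1×2 = 2
f[4] = 2×max(2,1) = 2×2 = 4
f[5] = 2×max(3,2) = 2×3 = 6
f[6] = 3×max(3,2) = 3×3 = 9
f[7] = 2×max(5,6) = 2×6 = 12
f[8] = 2×max(6,9) = 2×9 = 18
f[9] = 3×max(6,9) = 3×9 = 27
One optimal split: 3 + 3 + 3; product 3×3×3 = 27.

27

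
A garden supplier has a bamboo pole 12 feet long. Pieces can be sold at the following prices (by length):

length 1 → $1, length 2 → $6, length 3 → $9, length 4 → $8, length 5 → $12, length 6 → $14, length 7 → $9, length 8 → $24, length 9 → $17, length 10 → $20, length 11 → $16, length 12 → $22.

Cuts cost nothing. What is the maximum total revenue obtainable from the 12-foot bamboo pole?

36

Let R[k] be the best obtainable value from length k. For each k, try every first piece i and keep the best of price[i] + R[k−i].
R[1] = 1
R[2] = max(1+1, 6+0) = 6
R[3] = max(1+6, 6+1, 9+0) = 9
R[4] = max(1+9, 6+6, 9+1, 8+0) = 12
R[5] = max(1+12, 6+9, 9+6, 8+1, 12+0) = 15
R[6] = max(1+15, 6+12, 9+9, 8+6, 12+1, 14+0) = 18
R[7] = max(1+18, 6+15, 9+12, …, 14+1, 9+0) = 21
R[8] = max(1+21, 6+18, 9+15, …, 9+1, 24+0) = 24
R[9] = max(1+24, 6+21, 9+18, …, 24+1, 17+0) = 27
R[10] = max(1+27, 6+24, 9+21, …, 17+1, 20+0) = 30
R[11] = max(1+30, 6+27, 9+24, …, 20+1, 16+0) = 33
R[12] = max(1+33, 6+30, 9+27, …, 16+1, 22+0) = 36
One optimal cutting: 2 + 2 + 2 + 2 + 2 + 2 → $6 + $6 + $6 + $6 + $6 + $6 = $36.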